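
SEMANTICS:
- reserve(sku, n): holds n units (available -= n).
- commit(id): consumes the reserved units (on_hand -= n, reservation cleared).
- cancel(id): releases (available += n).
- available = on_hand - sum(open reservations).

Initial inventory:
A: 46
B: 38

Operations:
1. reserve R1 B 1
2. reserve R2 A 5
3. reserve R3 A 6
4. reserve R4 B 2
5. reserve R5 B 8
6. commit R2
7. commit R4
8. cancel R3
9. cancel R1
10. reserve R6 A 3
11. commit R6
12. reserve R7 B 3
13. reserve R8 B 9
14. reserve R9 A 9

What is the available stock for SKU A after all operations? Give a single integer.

Step 1: reserve R1 B 1 -> on_hand[A=46 B=38] avail[A=46 B=37] open={R1}
Step 2: reserve R2 A 5 -> on_hand[A=46 B=38] avail[A=41 B=37] open={R1,R2}
Step 3: reserve R3 A 6 -> on_hand[A=46 B=38] avail[A=35 B=37] open={R1,R2,R3}
Step 4: reserve R4 B 2 -> on_hand[A=46 B=38] avail[A=35 B=35] open={R1,R2,R3,R4}
Step 5: reserve R5 B 8 -> on_hand[A=46 B=38] avail[A=35 B=27] open={R1,R2,R3,R4,R5}
Step 6: commit R2 -> on_hand[A=41 B=38] avail[A=35 B=27] open={R1,R3,R4,R5}
Step 7: commit R4 -> on_hand[A=41 B=36] avail[A=35 B=27] open={R1,R3,R5}
Step 8: cancel R3 -> on_hand[A=41 B=36] avail[A=41 B=27] open={R1,R5}
Step 9: cancel R1 -> on_hand[A=41 B=36] avail[A=41 B=28] open={R5}
Step 10: reserve R6 A 3 -> on_hand[A=41 B=36] avail[A=38 B=28] open={R5,R6}
Step 11: commit R6 -> on_hand[A=38 B=36] avail[A=38 B=28] open={R5}
Step 12: reserve R7 B 3 -> on_hand[A=38 B=36] avail[A=38 B=25] open={R5,R7}
Step 13: reserve R8 B 9 -> on_hand[A=38 B=36] avail[A=38 B=16] open={R5,R7,R8}
Step 14: reserve R9 A 9 -> on_hand[A=38 B=36] avail[A=29 B=16] open={R5,R7,R8,R9}
Final available[A] = 29

Answer: 29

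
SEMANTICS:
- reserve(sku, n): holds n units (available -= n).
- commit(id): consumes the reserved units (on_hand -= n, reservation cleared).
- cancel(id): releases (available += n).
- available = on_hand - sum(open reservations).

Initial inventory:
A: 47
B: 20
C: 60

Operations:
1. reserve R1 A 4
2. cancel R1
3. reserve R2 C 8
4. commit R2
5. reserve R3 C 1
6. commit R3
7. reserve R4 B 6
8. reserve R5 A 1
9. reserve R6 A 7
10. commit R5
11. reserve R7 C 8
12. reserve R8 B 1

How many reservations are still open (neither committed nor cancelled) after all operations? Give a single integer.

Step 1: reserve R1 A 4 -> on_hand[A=47 B=20 C=60] avail[A=43 B=20 C=60] open={R1}
Step 2: cancel R1 -> on_hand[A=47 B=20 C=60] avail[A=47 B=20 C=60] open={}
Step 3: reserve R2 C 8 -> on_hand[A=47 B=20 C=60] avail[A=47 B=20 C=52] open={R2}
Step 4: commit R2 -> on_hand[A=47 B=20 C=52] avail[A=47 B=20 C=52] open={}
Step 5: reserve R3 C 1 -> on_hand[A=47 B=20 C=52] avail[A=47 B=20 C=51] open={R3}
Step 6: commit R3 -> on_hand[A=47 B=20 C=51] avail[A=47 B=20 C=51] open={}
Step 7: reserve R4 B 6 -> on_hand[A=47 B=20 C=51] avail[A=47 B=14 C=51] open={R4}
Step 8: reserve R5 A 1 -> on_hand[A=47 B=20 C=51] avail[A=46 B=14 C=51] open={R4,R5}
Step 9: reserve R6 A 7 -> on_hand[A=47 B=20 C=51] avail[A=39 B=14 C=51] open={R4,R5,R6}
Step 10: commit R5 -> on_hand[A=46 B=20 C=51] avail[A=39 B=14 C=51] open={R4,R6}
Step 11: reserve R7 C 8 -> on_hand[A=46 B=20 C=51] avail[A=39 B=14 C=43] open={R4,R6,R7}
Step 12: reserve R8 B 1 -> on_hand[A=46 B=20 C=51] avail[A=39 B=13 C=43] open={R4,R6,R7,R8}
Open reservations: ['R4', 'R6', 'R7', 'R8'] -> 4

Answer: 4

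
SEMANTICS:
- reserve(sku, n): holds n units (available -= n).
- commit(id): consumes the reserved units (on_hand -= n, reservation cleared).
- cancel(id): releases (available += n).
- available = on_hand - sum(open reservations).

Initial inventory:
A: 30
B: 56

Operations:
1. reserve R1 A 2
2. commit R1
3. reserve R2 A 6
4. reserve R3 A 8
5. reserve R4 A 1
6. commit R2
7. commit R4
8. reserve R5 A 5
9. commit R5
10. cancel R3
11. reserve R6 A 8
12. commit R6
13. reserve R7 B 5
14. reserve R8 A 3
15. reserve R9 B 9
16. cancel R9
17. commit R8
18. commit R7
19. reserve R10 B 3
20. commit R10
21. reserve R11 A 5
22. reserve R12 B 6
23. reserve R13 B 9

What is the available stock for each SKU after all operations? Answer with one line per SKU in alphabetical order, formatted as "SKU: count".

Step 1: reserve R1 A 2 -> on_hand[A=30 B=56] avail[A=28 B=56] open={R1}
Step 2: commit R1 -> on_hand[A=28 B=56] avail[A=28 B=56] open={}
Step 3: reserve R2 A 6 -> on_hand[A=28 B=56] avail[A=22 B=56] open={R2}
Step 4: reserve R3 A 8 -> on_hand[A=28 B=56] avail[A=14 B=56] open={R2,R3}
Step 5: reserve R4 A 1 -> on_hand[A=28 B=56] avail[A=13 B=56] open={R2,R3,R4}
Step 6: commit R2 -> on_hand[A=22 B=56] avail[A=13 B=56] open={R3,R4}
Step 7: commit R4 -> on_hand[A=21 B=56] avail[A=13 B=56] open={R3}
Step 8: reserve R5 A 5 -> on_hand[A=21 B=56] avail[A=8 B=56] open={R3,R5}
Step 9: commit R5 -> on_hand[A=16 B=56] avail[A=8 B=56] open={R3}
Step 10: cancel R3 -> on_hand[A=16 B=56] avail[A=16 B=56] open={}
Step 11: reserve R6 A 8 -> on_hand[A=16 B=56] avail[A=8 B=56] open={R6}
Step 12: commit R6 -> on_hand[A=8 B=56] avail[A=8 B=56] open={}
Step 13: reserve R7 B 5 -> on_hand[A=8 B=56] avail[A=8 B=51] open={R7}
Step 14: reserve R8 A 3 -> on_hand[A=8 B=56] avail[A=5 B=51] open={R7,R8}
Step 15: reserve R9 B 9 -> on_hand[A=8 B=56] avail[A=5 B=42] open={R7,R8,R9}
Step 16: cancel R9 -> on_hand[A=8 B=56] avail[A=5 B=51] open={R7,R8}
Step 17: commit R8 -> on_hand[A=5 B=56] avail[A=5 B=51] open={R7}
Step 18: commit R7 -> on_hand[A=5 B=51] avail[A=5 B=51] open={}
Step 19: reserve R10 B 3 -> on_hand[A=5 B=51] avail[A=5 B=48] open={R10}
Step 20: commit R10 -> on_hand[A=5 B=48] avail[A=5 B=48] open={}
Step 21: reserve R11 A 5 -> on_hand[A=5 B=48] avail[A=0 B=48] open={R11}
Step 22: reserve R12 B 6 -> on_hand[A=5 B=48] avail[A=0 B=42] open={R11,R12}
Step 23: reserve R13 B 9 -> on_hand[A=5 B=48] avail[A=0 B=33] open={R11,R12,R13}

Answer: A: 0
B: 33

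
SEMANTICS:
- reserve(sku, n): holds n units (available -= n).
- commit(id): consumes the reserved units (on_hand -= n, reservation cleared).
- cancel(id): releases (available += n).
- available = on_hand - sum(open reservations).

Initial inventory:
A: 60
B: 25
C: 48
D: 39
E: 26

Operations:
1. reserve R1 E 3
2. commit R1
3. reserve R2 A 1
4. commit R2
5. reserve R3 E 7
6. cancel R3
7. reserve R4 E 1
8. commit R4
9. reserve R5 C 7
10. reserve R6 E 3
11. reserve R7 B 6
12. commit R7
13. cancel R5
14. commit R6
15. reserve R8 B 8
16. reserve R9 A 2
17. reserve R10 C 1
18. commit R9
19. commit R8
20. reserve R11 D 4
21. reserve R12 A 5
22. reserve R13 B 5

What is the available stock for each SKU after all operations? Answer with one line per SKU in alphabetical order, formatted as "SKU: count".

Step 1: reserve R1 E 3 -> on_hand[A=60 B=25 C=48 D=39 E=26] avail[A=60 B=25 C=48 D=39 E=23] open={R1}
Step 2: commit R1 -> on_hand[A=60 B=25 C=48 D=39 E=23] avail[A=60 B=25 C=48 D=39 E=23] open={}
Step 3: reserve R2 A 1 -> on_hand[A=60 B=25 C=48 D=39 E=23] avail[A=59 B=25 C=48 D=39 E=23] open={R2}
Step 4: commit R2 -> on_hand[A=59 B=25 C=48 D=39 E=23] avail[A=59 B=25 C=48 D=39 E=23] open={}
Step 5: reserve R3 E 7 -> on_hand[A=59 B=25 C=48 D=39 E=23] avail[A=59 B=25 C=48 D=39 E=16] open={R3}
Step 6: cancel R3 -> on_hand[A=59 B=25 C=48 D=39 E=23] avail[A=59 B=25 C=48 D=39 E=23] open={}
Step 7: reserve R4 E 1 -> on_hand[A=59 B=25 C=48 D=39 E=23] avail[A=59 B=25 C=48 D=39 E=22] open={R4}
Step 8: commit R4 -> on_hand[A=59 B=25 C=48 D=39 E=22] avail[A=59 B=25 C=48 D=39 E=22] open={}
Step 9: reserve R5 C 7 -> on_hand[A=59 B=25 C=48 D=39 E=22] avail[A=59 B=25 C=41 D=39 E=22] open={R5}
Step 10: reserve R6 E 3 -> on_hand[A=59 B=25 C=48 D=39 E=22] avail[A=59 B=25 C=41 D=39 E=19] open={R5,R6}
Step 11: reserve R7 B 6 -> on_hand[A=59 B=25 C=48 D=39 E=22] avail[A=59 B=19 C=41 D=39 E=19] open={R5,R6,R7}
Step 12: commit R7 -> on_hand[A=59 B=19 C=48 D=39 E=22] avail[A=59 B=19 C=41 D=39 E=19] open={R5,R6}
Step 13: cancel R5 -> on_hand[A=59 B=19 C=48 D=39 E=22] avail[A=59 B=19 C=48 D=39 E=19] open={R6}
Step 14: commit R6 -> on_hand[A=59 B=19 C=48 D=39 E=19] avail[A=59 B=19 C=48 D=39 E=19] open={}
Step 15: reserve R8 B 8 -> on_hand[A=59 B=19 C=48 D=39 E=19] avail[A=59 B=11 C=48 D=39 E=19] open={R8}
Step 16: reserve R9 A 2 -> on_hand[A=59 B=19 C=48 D=39 E=19] avail[A=57 B=11 C=48 D=39 E=19] open={R8,R9}
Step 17: reserve R10 C 1 -> on_hand[A=59 B=19 C=48 D=39 E=19] avail[A=57 B=11 C=47 D=39 E=19] open={R10,R8,R9}
Step 18: commit R9 -> on_hand[A=57 B=19 C=48 D=39 E=19] avail[A=57 B=11 C=47 D=39 E=19] open={R10,R8}
Step 19: commit R8 -> on_hand[A=57 B=11 C=48 D=39 E=19] avail[A=57 B=11 C=47 D=39 E=19] open={R10}
Step 20: reserve R11 D 4 -> on_hand[A=57 B=11 C=48 D=39 E=19] avail[A=57 B=11 C=47 D=35 E=19] open={R10,R11}
Step 21: reserve R12 A 5 -> on_hand[A=57 B=11 C=48 D=39 E=19] avail[A=52 B=11 C=47 D=35 E=19] open={R10,R11,R12}
Step 22: reserve R13 B 5 -> on_hand[A=57 B=11 C=48 D=39 E=19] avail[A=52 B=6 C=47 D=35 E=19] open={R10,R11,R12,R13}

Answer: A: 52
B: 6
C: 47
D: 35
E: 19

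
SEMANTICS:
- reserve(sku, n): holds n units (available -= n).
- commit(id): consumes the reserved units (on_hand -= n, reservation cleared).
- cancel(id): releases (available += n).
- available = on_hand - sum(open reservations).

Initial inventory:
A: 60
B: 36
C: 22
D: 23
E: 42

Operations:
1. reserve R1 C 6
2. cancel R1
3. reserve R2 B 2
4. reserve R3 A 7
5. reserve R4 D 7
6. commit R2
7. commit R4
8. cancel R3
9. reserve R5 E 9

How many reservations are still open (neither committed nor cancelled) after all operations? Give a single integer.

Step 1: reserve R1 C 6 -> on_hand[A=60 B=36 C=22 D=23 E=42] avail[A=60 B=36 C=16 D=23 E=42] open={R1}
Step 2: cancel R1 -> on_hand[A=60 B=36 C=22 D=23 E=42] avail[A=60 B=36 C=22 D=23 E=42] open={}
Step 3: reserve R2 B 2 -> on_hand[A=60 B=36 C=22 D=23 E=42] avail[A=60 B=34 C=22 D=23 E=42] open={R2}
Step 4: reserve R3 A 7 -> on_hand[A=60 B=36 C=22 D=23 E=42] avail[A=53 B=34 C=22 D=23 E=42] open={R2,R3}
Step 5: reserve R4 D 7 -> on_hand[A=60 B=36 C=22 D=23 E=42] avail[A=53 B=34 C=22 D=16 E=42] open={R2,R3,R4}
Step 6: commit R2 -> on_hand[A=60 B=34 C=22 D=23 E=42] avail[A=53 B=34 C=22 D=16 E=42] open={R3,R4}
Step 7: commit R4 -> on_hand[A=60 B=34 C=22 D=16 E=42] avail[A=53 B=34 C=22 D=16 E=42] open={R3}
Step 8: cancel R3 -> on_hand[A=60 B=34 C=22 D=16 E=42] avail[A=60 B=34 C=22 D=16 E=42] open={}
Step 9: reserve R5 E 9 -> on_hand[A=60 B=34 C=22 D=16 E=42] avail[A=60 B=34 C=22 D=16 E=33] open={R5}
Open reservations: ['R5'] -> 1

Answer: 1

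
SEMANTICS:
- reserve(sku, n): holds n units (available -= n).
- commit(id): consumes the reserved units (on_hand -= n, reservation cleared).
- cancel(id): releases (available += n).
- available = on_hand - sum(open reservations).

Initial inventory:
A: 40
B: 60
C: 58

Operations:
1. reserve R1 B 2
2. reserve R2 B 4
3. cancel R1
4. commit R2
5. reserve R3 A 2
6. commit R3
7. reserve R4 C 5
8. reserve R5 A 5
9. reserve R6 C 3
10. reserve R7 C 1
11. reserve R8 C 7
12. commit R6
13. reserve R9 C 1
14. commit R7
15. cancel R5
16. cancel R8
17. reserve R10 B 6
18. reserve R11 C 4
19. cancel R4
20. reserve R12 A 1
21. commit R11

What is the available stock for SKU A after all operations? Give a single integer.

Step 1: reserve R1 B 2 -> on_hand[A=40 B=60 C=58] avail[A=40 B=58 C=58] open={R1}
Step 2: reserve R2 B 4 -> on_hand[A=40 B=60 C=58] avail[A=40 B=54 C=58] open={R1,R2}
Step 3: cancel R1 -> on_hand[A=40 B=60 C=58] avail[A=40 B=56 C=58] open={R2}
Step 4: commit R2 -> on_hand[A=40 B=56 C=58] avail[A=40 B=56 C=58] open={}
Step 5: reserve R3 A 2 -> on_hand[A=40 B=56 C=58] avail[A=38 B=56 C=58] open={R3}
Step 6: commit R3 -> on_hand[A=38 B=56 C=58] avail[A=38 B=56 C=58] open={}
Step 7: reserve R4 C 5 -> on_hand[A=38 B=56 C=58] avail[A=38 B=56 C=53] open={R4}
Step 8: reserve R5 A 5 -> on_hand[A=38 B=56 C=58] avail[A=33 B=56 C=53] open={R4,R5}
Step 9: reserve R6 C 3 -> on_hand[A=38 B=56 C=58] avail[A=33 B=56 C=50] open={R4,R5,R6}
Step 10: reserve R7 C 1 -> on_hand[A=38 B=56 C=58] avail[A=33 B=56 C=49] open={R4,R5,R6,R7}
Step 11: reserve R8 C 7 -> on_hand[A=38 B=56 C=58] avail[A=33 B=56 C=42] open={R4,R5,R6,R7,R8}
Step 12: commit R6 -> on_hand[A=38 B=56 C=55] avail[A=33 B=56 C=42] open={R4,R5,R7,R8}
Step 13: reserve R9 C 1 -> on_hand[A=38 B=56 C=55] avail[A=33 B=56 C=41] open={R4,R5,R7,R8,R9}
Step 14: commit R7 -> on_hand[A=38 B=56 C=54] avail[A=33 B=56 C=41] open={R4,R5,R8,R9}
Step 15: cancel R5 -> on_hand[A=38 B=56 C=54] avail[A=38 B=56 C=41] open={R4,R8,R9}
Step 16: cancel R8 -> on_hand[A=38 B=56 C=54] avail[A=38 B=56 C=48] open={R4,R9}
Step 17: reserve R10 B 6 -> on_hand[A=38 B=56 C=54] avail[A=38 B=50 C=48] open={R10,R4,R9}
Step 18: reserve R11 C 4 -> on_hand[A=38 B=56 C=54] avail[A=38 B=50 C=44] open={R10,R11,R4,R9}
Step 19: cancel R4 -> on_hand[A=38 B=56 C=54] avail[A=38 B=50 C=49] open={R10,R11,R9}
Step 20: reserve R12 A 1 -> on_hand[A=38 B=56 C=54] avail[A=37 B=50 C=49] open={R10,R11,R12,R9}
Step 21: commit R11 -> on_hand[A=38 B=56 C=50] avail[A=37 B=50 C=49] open={R10,R12,R9}
Final available[A] = 37

Answer: 37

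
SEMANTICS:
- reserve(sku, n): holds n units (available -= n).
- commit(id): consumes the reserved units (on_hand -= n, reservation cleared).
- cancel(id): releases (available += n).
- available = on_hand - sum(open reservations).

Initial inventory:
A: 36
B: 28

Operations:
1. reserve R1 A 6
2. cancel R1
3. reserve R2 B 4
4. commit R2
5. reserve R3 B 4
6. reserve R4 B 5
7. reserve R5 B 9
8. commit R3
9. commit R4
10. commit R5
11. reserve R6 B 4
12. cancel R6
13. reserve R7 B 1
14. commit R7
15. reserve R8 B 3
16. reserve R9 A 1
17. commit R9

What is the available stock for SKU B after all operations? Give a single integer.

Answer: 2

Derivation:
Step 1: reserve R1 A 6 -> on_hand[A=36 B=28] avail[A=30 B=28] open={R1}
Step 2: cancel R1 -> on_hand[A=36 B=28] avail[A=36 B=28] open={}
Step 3: reserve R2 B 4 -> on_hand[A=36 B=28] avail[A=36 B=24] open={R2}
Step 4: commit R2 -> on_hand[A=36 B=24] avail[A=36 B=24] open={}
Step 5: reserve R3 B 4 -> on_hand[A=36 B=24] avail[A=36 B=20] open={R3}
Step 6: reserve R4 B 5 -> on_hand[A=36 B=24] avail[A=36 B=15] open={R3,R4}
Step 7: reserve R5 B 9 -> on_hand[A=36 B=24] avail[A=36 B=6] open={R3,R4,R5}
Step 8: commit R3 -> on_hand[A=36 B=20] avail[A=36 B=6] open={R4,R5}
Step 9: commit R4 -> on_hand[A=36 B=15] avail[A=36 B=6] open={R5}
Step 10: commit R5 -> on_hand[A=36 B=6] avail[A=36 B=6] open={}
Step 11: reserve R6 B 4 -> on_hand[A=36 B=6] avail[A=36 B=2] open={R6}
Step 12: cancel R6 -> on_hand[A=36 B=6] avail[A=36 B=6] open={}
Step 13: reserve R7 B 1 -> on_hand[A=36 B=6] avail[A=36 B=5] open={R7}
Step 14: commit R7 -> on_hand[A=36 B=5] avail[A=36 B=5] open={}
Step 15: reserve R8 B 3 -> on_hand[A=36 B=5] avail[A=36 B=2] open={R8}
Step 16: reserve R9 A 1 -> on_hand[A=36 B=5] avail[A=35 B=2] open={R8,R9}
Step 17: commit R9 -> on_hand[A=35 B=5] avail[A=35 B=2] open={R8}
Final available[B] = 2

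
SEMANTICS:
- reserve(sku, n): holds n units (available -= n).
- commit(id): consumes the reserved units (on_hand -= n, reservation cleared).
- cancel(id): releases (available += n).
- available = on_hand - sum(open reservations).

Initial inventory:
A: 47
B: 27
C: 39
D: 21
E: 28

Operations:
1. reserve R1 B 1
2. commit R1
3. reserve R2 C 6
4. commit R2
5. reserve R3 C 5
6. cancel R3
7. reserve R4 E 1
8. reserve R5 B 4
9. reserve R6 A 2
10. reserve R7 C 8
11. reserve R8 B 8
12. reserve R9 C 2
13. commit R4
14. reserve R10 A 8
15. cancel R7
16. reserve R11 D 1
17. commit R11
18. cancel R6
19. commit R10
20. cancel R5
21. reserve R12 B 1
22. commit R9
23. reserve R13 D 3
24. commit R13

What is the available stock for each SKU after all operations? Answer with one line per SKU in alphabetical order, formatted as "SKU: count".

Step 1: reserve R1 B 1 -> on_hand[A=47 B=27 C=39 D=21 E=28] avail[A=47 B=26 C=39 D=21 E=28] open={R1}
Step 2: commit R1 -> on_hand[A=47 B=26 C=39 D=21 E=28] avail[A=47 B=26 C=39 D=21 E=28] open={}
Step 3: reserve R2 C 6 -> on_hand[A=47 B=26 C=39 D=21 E=28] avail[A=47 B=26 C=33 D=21 E=28] open={R2}
Step 4: commit R2 -> on_hand[A=47 B=26 C=33 D=21 E=28] avail[A=47 B=26 C=33 D=21 E=28] open={}
Step 5: reserve R3 C 5 -> on_hand[A=47 B=26 C=33 D=21 E=28] avail[A=47 B=26 C=28 D=21 E=28] open={R3}
Step 6: cancel R3 -> on_hand[A=47 B=26 C=33 D=21 E=28] avail[A=47 B=26 C=33 D=21 E=28] open={}
Step 7: reserve R4 E 1 -> on_hand[A=47 B=26 C=33 D=21 E=28] avail[A=47 B=26 C=33 D=21 E=27] open={R4}
Step 8: reserve R5 B 4 -> on_hand[A=47 B=26 C=33 D=21 E=28] avail[A=47 B=22 C=33 D=21 E=27] open={R4,R5}
Step 9: reserve R6 A 2 -> on_hand[A=47 B=26 C=33 D=21 E=28] avail[A=45 B=22 C=33 D=21 E=27] open={R4,R5,R6}
Step 10: reserve R7 C 8 -> on_hand[A=47 B=26 C=33 D=21 E=28] avail[A=45 B=22 C=25 D=21 E=27] open={R4,R5,R6,R7}
Step 11: reserve R8 B 8 -> on_hand[A=47 B=26 C=33 D=21 E=28] avail[A=45 B=14 C=25 D=21 E=27] open={R4,R5,R6,R7,R8}
Step 12: reserve R9 C 2 -> on_hand[A=47 B=26 C=33 D=21 E=28] avail[A=45 B=14 C=23 D=21 E=27] open={R4,R5,R6,R7,R8,R9}
Step 13: commit R4 -> on_hand[A=47 B=26 C=33 D=21 E=27] avail[A=45 B=14 C=23 D=21 E=27] open={R5,R6,R7,R8,R9}
Step 14: reserve R10 A 8 -> on_hand[A=47 B=26 C=33 D=21 E=27] avail[A=37 B=14 C=23 D=21 E=27] open={R10,R5,R6,R7,R8,R9}
Step 15: cancel R7 -> on_hand[A=47 B=26 C=33 D=21 E=27] avail[A=37 B=14 C=31 D=21 E=27] open={R10,R5,R6,R8,R9}
Step 16: reserve R11 D 1 -> on_hand[A=47 B=26 C=33 D=21 E=27] avail[A=37 B=14 C=31 D=20 E=27] open={R10,R11,R5,R6,R8,R9}
Step 17: commit R11 -> on_hand[A=47 B=26 C=33 D=20 E=27] avail[A=37 B=14 C=31 D=20 E=27] open={R10,R5,R6,R8,R9}
Step 18: cancel R6 -> on_hand[A=47 B=26 C=33 D=20 E=27] avail[A=39 B=14 C=31 D=20 E=27] open={R10,R5,R8,R9}
Step 19: commit R10 -> on_hand[A=39 B=26 C=33 D=20 E=27] avail[A=39 B=14 C=31 D=20 E=27] open={R5,R8,R9}
Step 20: cancel R5 -> on_hand[A=39 B=26 C=33 D=20 E=27] avail[A=39 B=18 C=31 D=20 E=27] open={R8,R9}
Step 21: reserve R12 B 1 -> on_hand[A=39 B=26 C=33 D=20 E=27] avail[A=39 B=17 C=31 D=20 E=27] open={R12,R8,R9}
Step 22: commit R9 -> on_hand[A=39 B=26 C=31 D=20 E=27] avail[A=39 B=17 C=31 D=20 E=27] open={R12,R8}
Step 23: reserve R13 D 3 -> on_hand[A=39 B=26 C=31 D=20 E=27] avail[A=39 B=17 C=31 D=17 E=27] open={R12,R13,R8}
Step 24: commit R13 -> on_hand[A=39 B=26 C=31 D=17 E=27] avail[A=39 B=17 C=31 D=17 E=27] open={R12,R8}

Answer: A: 39
B: 17
C: 31
D: 17
E: 27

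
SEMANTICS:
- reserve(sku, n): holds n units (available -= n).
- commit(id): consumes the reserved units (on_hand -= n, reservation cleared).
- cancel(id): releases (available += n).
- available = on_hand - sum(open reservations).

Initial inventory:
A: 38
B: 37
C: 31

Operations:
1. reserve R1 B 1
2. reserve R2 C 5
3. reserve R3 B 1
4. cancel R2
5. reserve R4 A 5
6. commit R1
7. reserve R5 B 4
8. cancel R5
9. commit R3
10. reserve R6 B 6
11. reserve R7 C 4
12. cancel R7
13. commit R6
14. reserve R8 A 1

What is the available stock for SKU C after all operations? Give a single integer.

Step 1: reserve R1 B 1 -> on_hand[A=38 B=37 C=31] avail[A=38 B=36 C=31] open={R1}
Step 2: reserve R2 C 5 -> on_hand[A=38 B=37 C=31] avail[A=38 B=36 C=26] open={R1,R2}
Step 3: reserve R3 B 1 -> on_hand[A=38 B=37 C=31] avail[A=38 B=35 C=26] open={R1,R2,R3}
Step 4: cancel R2 -> on_hand[A=38 B=37 C=31] avail[A=38 B=35 C=31] open={R1,R3}
Step 5: reserve R4 A 5 -> on_hand[A=38 B=37 C=31] avail[A=33 B=35 C=31] open={R1,R3,R4}
Step 6: commit R1 -> on_hand[A=38 B=36 C=31] avail[A=33 B=35 C=31] open={R3,R4}
Step 7: reserve R5 B 4 -> on_hand[A=38 B=36 C=31] avail[A=33 B=31 C=31] open={R3,R4,R5}
Step 8: cancel R5 -> on_hand[A=38 B=36 C=31] avail[A=33 B=35 C=31] open={R3,R4}
Step 9: commit R3 -> on_hand[A=38 B=35 C=31] avail[A=33 B=35 C=31] open={R4}
Step 10: reserve R6 B 6 -> on_hand[A=38 B=35 C=31] avail[A=33 B=29 C=31] open={R4,R6}
Step 11: reserve R7 C 4 -> on_hand[A=38 B=35 C=31] avail[A=33 B=29 C=27] open={R4,R6,R7}
Step 12: cancel R7 -> on_hand[A=38 B=35 C=31] avail[A=33 B=29 C=31] open={R4,R6}
Step 13: commit R6 -> on_hand[A=38 B=29 C=31] avail[A=33 B=29 C=31] open={R4}
Step 14: reserve R8 A 1 -> on_hand[A=38 B=29 C=31] avail[A=32 B=29 C=31] open={R4,R8}
Final available[C] = 31

Answer: 31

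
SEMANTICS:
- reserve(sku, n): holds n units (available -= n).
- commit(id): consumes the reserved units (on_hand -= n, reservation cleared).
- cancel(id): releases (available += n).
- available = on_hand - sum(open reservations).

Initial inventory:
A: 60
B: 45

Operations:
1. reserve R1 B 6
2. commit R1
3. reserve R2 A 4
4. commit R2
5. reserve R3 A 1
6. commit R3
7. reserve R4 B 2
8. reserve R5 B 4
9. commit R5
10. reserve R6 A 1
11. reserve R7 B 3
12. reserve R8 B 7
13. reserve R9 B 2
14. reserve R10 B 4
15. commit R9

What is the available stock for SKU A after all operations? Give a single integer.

Answer: 54

Derivation:
Step 1: reserve R1 B 6 -> on_hand[A=60 B=45] avail[A=60 B=39] open={R1}
Step 2: commit R1 -> on_hand[A=60 B=39] avail[A=60 B=39] open={}
Step 3: reserve R2 A 4 -> on_hand[A=60 B=39] avail[A=56 B=39] open={R2}
Step 4: commit R2 -> on_hand[A=56 B=39] avail[A=56 B=39] open={}
Step 5: reserve R3 A 1 -> on_hand[A=56 B=39] avail[A=55 B=39] open={R3}
Step 6: commit R3 -> on_hand[A=55 B=39] avail[A=55 B=39] open={}
Step 7: reserve R4 B 2 -> on_hand[A=55 B=39] avail[A=55 B=37] open={R4}
Step 8: reserve R5 B 4 -> on_hand[A=55 B=39] avail[A=55 B=33] open={R4,R5}
Step 9: commit R5 -> on_hand[A=55 B=35] avail[A=55 B=33] open={R4}
Step 10: reserve R6 A 1 -> on_hand[A=55 B=35] avail[A=54 B=33] open={R4,R6}
Step 11: reserve R7 B 3 -> on_hand[A=55 B=35] avail[A=54 B=30] open={R4,R6,R7}
Step 12: reserve R8 B 7 -> on_hand[A=55 B=35] avail[A=54 B=23] open={R4,R6,R7,R8}
Step 13: reserve R9 B 2 -> on_hand[A=55 B=35] avail[A=54 B=21] open={R4,R6,R7,R8,R9}
Step 14: reserve R10 B 4 -> on_hand[A=55 B=35] avail[A=54 B=17] open={R10,R4,R6,R7,R8,R9}
Step 15: commit R9 -> on_hand[A=55 B=33] avail[A=54 B=17] open={R10,R4,R6,R7,R8}
Final available[A] = 54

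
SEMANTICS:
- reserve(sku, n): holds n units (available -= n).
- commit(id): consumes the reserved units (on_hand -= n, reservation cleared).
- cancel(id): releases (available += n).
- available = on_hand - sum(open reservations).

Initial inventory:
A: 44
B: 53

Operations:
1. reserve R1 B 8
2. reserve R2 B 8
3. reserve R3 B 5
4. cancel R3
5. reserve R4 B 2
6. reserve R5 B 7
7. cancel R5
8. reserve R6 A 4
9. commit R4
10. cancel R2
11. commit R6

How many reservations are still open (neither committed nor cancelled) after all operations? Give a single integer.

Answer: 1

Derivation:
Step 1: reserve R1 B 8 -> on_hand[A=44 B=53] avail[A=44 B=45] open={R1}
Step 2: reserve R2 B 8 -> on_hand[A=44 B=53] avail[A=44 B=37] open={R1,R2}
Step 3: reserve R3 B 5 -> on_hand[A=44 B=53] avail[A=44 B=32] open={R1,R2,R3}
Step 4: cancel R3 -> on_hand[A=44 B=53] avail[A=44 B=37] open={R1,R2}
Step 5: reserve R4 B 2 -> on_hand[A=44 B=53] avail[A=44 B=35] open={R1,R2,R4}
Step 6: reserve R5 B 7 -> on_hand[A=44 B=53] avail[A=44 B=28] open={R1,R2,R4,R5}
Step 7: cancel R5 -> on_hand[A=44 B=53] avail[A=44 B=35] open={R1,R2,R4}
Step 8: reserve R6 A 4 -> on_hand[A=44 B=53] avail[A=40 B=35] open={R1,R2,R4,R6}
Step 9: commit R4 -> on_hand[A=44 B=51] avail[A=40 B=35] open={R1,R2,R6}
Step 10: cancel R2 -> on_hand[A=44 B=51] avail[A=40 B=43] open={R1,R6}
Step 11: commit R6 -> on_hand[A=40 B=51] avail[A=40 B=43] open={R1}
Open reservations: ['R1'] -> 1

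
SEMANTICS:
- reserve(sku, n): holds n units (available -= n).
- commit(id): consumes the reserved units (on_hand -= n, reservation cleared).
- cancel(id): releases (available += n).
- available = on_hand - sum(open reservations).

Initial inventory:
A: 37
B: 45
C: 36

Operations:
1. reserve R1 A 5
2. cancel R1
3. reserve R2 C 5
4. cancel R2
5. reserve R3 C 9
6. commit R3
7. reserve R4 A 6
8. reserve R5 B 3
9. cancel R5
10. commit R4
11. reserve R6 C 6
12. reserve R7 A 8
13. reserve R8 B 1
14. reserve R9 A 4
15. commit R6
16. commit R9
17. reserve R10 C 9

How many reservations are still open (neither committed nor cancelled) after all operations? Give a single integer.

Answer: 3

Derivation:
Step 1: reserve R1 A 5 -> on_hand[A=37 B=45 C=36] avail[A=32 B=45 C=36] open={R1}
Step 2: cancel R1 -> on_hand[A=37 B=45 C=36] avail[A=37 B=45 C=36] open={}
Step 3: reserve R2 C 5 -> on_hand[A=37 B=45 C=36] avail[A=37 B=45 C=31] open={R2}
Step 4: cancel R2 -> on_hand[A=37 B=45 C=36] avail[A=37 B=45 C=36] open={}
Step 5: reserve R3 C 9 -> on_hand[A=37 B=45 C=36] avail[A=37 B=45 C=27] open={R3}
Step 6: commit R3 -> on_hand[A=37 B=45 C=27] avail[A=37 B=45 C=27] open={}
Step 7: reserve R4 A 6 -> on_hand[A=37 B=45 C=27] avail[A=31 B=45 C=27] open={R4}
Step 8: reserve R5 B 3 -> on_hand[A=37 B=45 C=27] avail[A=31 B=42 C=27] open={R4,R5}
Step 9: cancel R5 -> on_hand[A=37 B=45 C=27] avail[A=31 B=45 C=27] open={R4}
Step 10: commit R4 -> on_hand[A=31 B=45 C=27] avail[A=31 B=45 C=27] open={}
Step 11: reserve R6 C 6 -> on_hand[A=31 B=45 C=27] avail[A=31 B=45 C=21] open={R6}
Step 12: reserve R7 A 8 -> on_hand[A=31 B=45 C=27] avail[A=23 B=45 C=21] open={R6,R7}
Step 13: reserve R8 B 1 -> on_hand[A=31 B=45 C=27] avail[A=23 B=44 C=21] open={R6,R7,R8}
Step 14: reserve R9 A 4 -> on_hand[A=31 B=45 C=27] avail[A=19 B=44 C=21] open={R6,R7,R8,R9}
Step 15: commit R6 -> on_hand[A=31 B=45 C=21] avail[A=19 B=44 C=21] open={R7,R8,R9}
Step 16: commit R9 -> on_hand[A=27 B=45 C=21] avail[A=19 B=44 C=21] open={R7,R8}
Step 17: reserve R10 C 9 -> on_hand[A=27 B=45 C=21] avail[A=19 B=44 C=12] open={R10,R7,R8}
Open reservations: ['R10', 'R7', 'R8'] -> 3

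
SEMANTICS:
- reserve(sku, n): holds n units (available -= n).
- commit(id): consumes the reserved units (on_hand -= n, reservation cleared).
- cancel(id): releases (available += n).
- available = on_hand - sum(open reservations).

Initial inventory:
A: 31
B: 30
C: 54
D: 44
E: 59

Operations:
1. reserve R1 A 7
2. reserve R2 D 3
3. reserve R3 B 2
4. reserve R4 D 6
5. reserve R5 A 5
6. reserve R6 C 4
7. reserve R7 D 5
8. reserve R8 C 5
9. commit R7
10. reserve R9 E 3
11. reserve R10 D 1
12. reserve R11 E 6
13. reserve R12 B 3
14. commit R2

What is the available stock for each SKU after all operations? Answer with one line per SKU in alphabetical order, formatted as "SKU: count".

Step 1: reserve R1 A 7 -> on_hand[A=31 B=30 C=54 D=44 E=59] avail[A=24 B=30 C=54 D=44 E=59] open={R1}
Step 2: reserve R2 D 3 -> on_hand[A=31 B=30 C=54 D=44 E=59] avail[A=24 B=30 C=54 D=41 E=59] open={R1,R2}
Step 3: reserve R3 B 2 -> on_hand[A=31 B=30 C=54 D=44 E=59] avail[A=24 B=28 C=54 D=41 E=59] open={R1,R2,R3}
Step 4: reserve R4 D 6 -> on_hand[A=31 B=30 C=54 D=44 E=59] avail[A=24 B=28 C=54 D=35 E=59] open={R1,R2,R3,R4}
Step 5: reserve R5 A 5 -> on_hand[A=31 B=30 C=54 D=44 E=59] avail[A=19 B=28 C=54 D=35 E=59] open={R1,R2,R3,R4,R5}
Step 6: reserve R6 C 4 -> on_hand[A=31 B=30 C=54 D=44 E=59] avail[A=19 B=28 C=50 D=35 E=59] open={R1,R2,R3,R4,R5,R6}
Step 7: reserve R7 D 5 -> on_hand[A=31 B=30 C=54 D=44 E=59] avail[A=19 B=28 C=50 D=30 E=59] open={R1,R2,R3,R4,R5,R6,R7}
Step 8: reserve R8 C 5 -> on_hand[A=31 B=30 C=54 D=44 E=59] avail[A=19 B=28 C=45 D=30 E=59] open={R1,R2,R3,R4,R5,R6,R7,R8}
Step 9: commit R7 -> on_hand[A=31 B=30 C=54 D=39 E=59] avail[A=19 B=28 C=45 D=30 E=59] open={R1,R2,R3,R4,R5,R6,R8}
Step 10: reserve R9 E 3 -> on_hand[A=31 B=30 C=54 D=39 E=59] avail[A=19 B=28 C=45 D=30 E=56] open={R1,R2,R3,R4,R5,R6,R8,R9}
Step 11: reserve R10 D 1 -> on_hand[A=31 B=30 C=54 D=39 E=59] avail[A=19 B=28 C=45 D=29 E=56] open={R1,R10,R2,R3,R4,R5,R6,R8,R9}
Step 12: reserve R11 E 6 -> on_hand[A=31 B=30 C=54 D=39 E=59] avail[A=19 B=28 C=45 D=29 E=50] open={R1,R10,R11,R2,R3,R4,R5,R6,R8,R9}
Step 13: reserve R12 B 3 -> on_hand[A=31 B=30 C=54 D=39 E=59] avail[A=19 B=25 C=45 D=29 E=50] open={R1,R10,R11,R12,R2,R3,R4,R5,R6,R8,R9}
Step 14: commit R2 -> on_hand[A=31 B=30 C=54 D=36 E=59] avail[A=19 B=25 C=45 D=29 E=50] open={R1,R10,R11,R12,R3,R4,R5,R6,R8,R9}

Answer: A: 19
B: 25
C: 45
D: 29
E: 50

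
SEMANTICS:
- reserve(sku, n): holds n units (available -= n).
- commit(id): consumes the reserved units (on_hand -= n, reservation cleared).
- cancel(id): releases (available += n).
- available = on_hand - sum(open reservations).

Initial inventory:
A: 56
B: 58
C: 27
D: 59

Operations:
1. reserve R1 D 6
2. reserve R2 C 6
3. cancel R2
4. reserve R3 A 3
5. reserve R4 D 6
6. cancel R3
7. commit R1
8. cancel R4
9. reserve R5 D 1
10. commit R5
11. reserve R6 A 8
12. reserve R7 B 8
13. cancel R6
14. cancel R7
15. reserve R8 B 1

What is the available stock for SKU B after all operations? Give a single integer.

Step 1: reserve R1 D 6 -> on_hand[A=56 B=58 C=27 D=59] avail[A=56 B=58 C=27 D=53] open={R1}
Step 2: reserve R2 C 6 -> on_hand[A=56 B=58 C=27 D=59] avail[A=56 B=58 C=21 D=53] open={R1,R2}
Step 3: cancel R2 -> on_hand[A=56 B=58 C=27 D=59] avail[A=56 B=58 C=27 D=53] open={R1}
Step 4: reserve R3 A 3 -> on_hand[A=56 B=58 C=27 D=59] avail[A=53 B=58 C=27 D=53] open={R1,R3}
Step 5: reserve R4 D 6 -> on_hand[A=56 B=58 C=27 D=59] avail[A=53 B=58 C=27 D=47] open={R1,R3,R4}
Step 6: cancel R3 -> on_hand[A=56 B=58 C=27 D=59] avail[A=56 B=58 C=27 D=47] open={R1,R4}
Step 7: commit R1 -> on_hand[A=56 B=58 C=27 D=53] avail[A=56 B=58 C=27 D=47] open={R4}
Step 8: cancel R4 -> on_hand[A=56 B=58 C=27 D=53] avail[A=56 B=58 C=27 D=53] open={}
Step 9: reserve R5 D 1 -> on_hand[A=56 B=58 C=27 D=53] avail[A=56 B=58 C=27 D=52] open={R5}
Step 10: commit R5 -> on_hand[A=56 B=58 C=27 D=52] avail[A=56 B=58 C=27 D=52] open={}
Step 11: reserve R6 A 8 -> on_hand[A=56 B=58 C=27 D=52] avail[A=48 B=58 C=27 D=52] open={R6}
Step 12: reserve R7 B 8 -> on_hand[A=56 B=58 C=27 D=52] avail[A=48 B=50 C=27 D=52] open={R6,R7}
Step 13: cancel R6 -> on_hand[A=56 B=58 C=27 D=52] avail[A=56 B=50 C=27 D=52] open={R7}
Step 14: cancel R7 -> on_hand[A=56 B=58 C=27 D=52] avail[A=56 B=58 C=27 D=52] open={}
Step 15: reserve R8 B 1 -> on_hand[A=56 B=58 C=27 D=52] avail[A=56 B=57 C=27 D=52] open={R8}
Final available[B] = 57

Answer: 57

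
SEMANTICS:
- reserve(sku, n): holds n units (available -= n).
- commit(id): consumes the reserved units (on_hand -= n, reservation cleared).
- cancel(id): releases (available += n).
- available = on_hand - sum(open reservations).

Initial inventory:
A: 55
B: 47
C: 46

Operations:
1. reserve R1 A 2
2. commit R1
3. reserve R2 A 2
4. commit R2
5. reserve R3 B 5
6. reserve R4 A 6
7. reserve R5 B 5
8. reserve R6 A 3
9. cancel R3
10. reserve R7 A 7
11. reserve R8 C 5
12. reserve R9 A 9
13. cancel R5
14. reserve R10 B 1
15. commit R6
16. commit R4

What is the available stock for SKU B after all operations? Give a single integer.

Step 1: reserve R1 A 2 -> on_hand[A=55 B=47 C=46] avail[A=53 B=47 C=46] open={R1}
Step 2: commit R1 -> on_hand[A=53 B=47 C=46] avail[A=53 B=47 C=46] open={}
Step 3: reserve R2 A 2 -> on_hand[A=53 B=47 C=46] avail[A=51 B=47 C=46] open={R2}
Step 4: commit R2 -> on_hand[A=51 B=47 C=46] avail[A=51 B=47 C=46] open={}
Step 5: reserve R3 B 5 -> on_hand[A=51 B=47 C=46] avail[A=51 B=42 C=46] open={R3}
Step 6: reserve R4 A 6 -> on_hand[A=51 B=47 C=46] avail[A=45 B=42 C=46] open={R3,R4}
Step 7: reserve R5 B 5 -> on_hand[A=51 B=47 C=46] avail[A=45 B=37 C=46] open={R3,R4,R5}
Step 8: reserve R6 A 3 -> on_hand[A=51 B=47 C=46] avail[A=42 B=37 C=46] open={R3,R4,R5,R6}
Step 9: cancel R3 -> on_hand[A=51 B=47 C=46] avail[A=42 B=42 C=46] open={R4,R5,R6}
Step 10: reserve R7 A 7 -> on_hand[A=51 B=47 C=46] avail[A=35 B=42 C=46] open={R4,R5,R6,R7}
Step 11: reserve R8 C 5 -> on_hand[A=51 B=47 C=46] avail[A=35 B=42 C=41] open={R4,R5,R6,R7,R8}
Step 12: reserve R9 A 9 -> on_hand[A=51 B=47 C=46] avail[A=26 B=42 C=41] open={R4,R5,R6,R7,R8,R9}
Step 13: cancel R5 -> on_hand[A=51 B=47 C=46] avail[A=26 B=47 C=41] open={R4,R6,R7,R8,R9}
Step 14: reserve R10 B 1 -> on_hand[A=51 B=47 C=46] avail[A=26 B=46 C=41] open={R10,R4,R6,R7,R8,R9}
Step 15: commit R6 -> on_hand[A=48 B=47 C=46] avail[A=26 B=46 C=41] open={R10,R4,R7,R8,R9}
Step 16: commit R4 -> on_hand[A=42 B=47 C=46] avail[A=26 B=46 C=41] open={R10,R7,R8,R9}
Final available[B] = 46

Answer: 46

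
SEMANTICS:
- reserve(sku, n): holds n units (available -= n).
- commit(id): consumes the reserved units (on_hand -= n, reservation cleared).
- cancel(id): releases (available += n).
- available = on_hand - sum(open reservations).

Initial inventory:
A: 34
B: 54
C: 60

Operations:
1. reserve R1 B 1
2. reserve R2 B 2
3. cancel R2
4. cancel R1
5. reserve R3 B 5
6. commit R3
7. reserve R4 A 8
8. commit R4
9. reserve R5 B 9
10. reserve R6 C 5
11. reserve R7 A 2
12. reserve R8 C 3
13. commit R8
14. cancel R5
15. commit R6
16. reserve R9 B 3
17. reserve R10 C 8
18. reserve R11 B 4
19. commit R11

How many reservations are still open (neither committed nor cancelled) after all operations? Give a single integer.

Step 1: reserve R1 B 1 -> on_hand[A=34 B=54 C=60] avail[A=34 B=53 C=60] open={R1}
Step 2: reserve R2 B 2 -> on_hand[A=34 B=54 C=60] avail[A=34 B=51 C=60] open={R1,R2}
Step 3: cancel R2 -> on_hand[A=34 B=54 C=60] avail[A=34 B=53 C=60] open={R1}
Step 4: cancel R1 -> on_hand[A=34 B=54 C=60] avail[A=34 B=54 C=60] open={}
Step 5: reserve R3 B 5 -> on_hand[A=34 B=54 C=60] avail[A=34 B=49 C=60] open={R3}
Step 6: commit R3 -> on_hand[A=34 B=49 C=60] avail[A=34 B=49 C=60] open={}
Step 7: reserve R4 A 8 -> on_hand[A=34 B=49 C=60] avail[A=26 B=49 C=60] open={R4}
Step 8: commit R4 -> on_hand[A=26 B=49 C=60] avail[A=26 B=49 C=60] open={}
Step 9: reserve R5 B 9 -> on_hand[A=26 B=49 C=60] avail[A=26 B=40 C=60] open={R5}
Step 10: reserve R6 C 5 -> on_hand[A=26 B=49 C=60] avail[A=26 B=40 C=55] open={R5,R6}
Step 11: reserve R7 A 2 -> on_hand[A=26 B=49 C=60] avail[A=24 B=40 C=55] open={R5,R6,R7}
Step 12: reserve R8 C 3 -> on_hand[A=26 B=49 C=60] avail[A=24 B=40 C=52] open={R5,R6,R7,R8}
Step 13: commit R8 -> on_hand[A=26 B=49 C=57] avail[A=24 B=40 C=52] open={R5,R6,R7}
Step 14: cancel R5 -> on_hand[A=26 B=49 C=57] avail[A=24 B=49 C=52] open={R6,R7}
Step 15: commit R6 -> on_hand[A=26 B=49 C=52] avail[A=24 B=49 C=52] open={R7}
Step 16: reserve R9 B 3 -> on_hand[A=26 B=49 C=52] avail[A=24 B=46 C=52] open={R7,R9}
Step 17: reserve R10 C 8 -> on_hand[A=26 B=49 C=52] avail[A=24 B=46 C=44] open={R10,R7,R9}
Step 18: reserve R11 B 4 -> on_hand[A=26 B=49 C=52] avail[A=24 B=42 C=44] open={R10,R11,R7,R9}
Step 19: commit R11 -> on_hand[A=26 B=45 C=52] avail[A=24 B=42 C=44] open={R10,R7,R9}
Open reservations: ['R10', 'R7', 'R9'] -> 3

Answer: 3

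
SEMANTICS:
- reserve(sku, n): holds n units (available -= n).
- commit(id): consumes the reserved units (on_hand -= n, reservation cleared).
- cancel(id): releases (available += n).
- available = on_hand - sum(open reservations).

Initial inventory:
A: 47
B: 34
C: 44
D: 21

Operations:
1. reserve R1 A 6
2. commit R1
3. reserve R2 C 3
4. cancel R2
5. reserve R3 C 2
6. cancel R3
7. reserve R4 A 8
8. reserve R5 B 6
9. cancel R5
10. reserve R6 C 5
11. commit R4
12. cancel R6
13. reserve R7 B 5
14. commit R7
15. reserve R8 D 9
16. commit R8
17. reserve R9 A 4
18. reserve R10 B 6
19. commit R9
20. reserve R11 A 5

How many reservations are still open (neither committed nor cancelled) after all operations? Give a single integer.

Step 1: reserve R1 A 6 -> on_hand[A=47 B=34 C=44 D=21] avail[A=41 B=34 C=44 D=21] open={R1}
Step 2: commit R1 -> on_hand[A=41 B=34 C=44 D=21] avail[A=41 B=34 C=44 D=21] open={}
Step 3: reserve R2 C 3 -> on_hand[A=41 B=34 C=44 D=21] avail[A=41 B=34 C=41 D=21] open={R2}
Step 4: cancel R2 -> on_hand[A=41 B=34 C=44 D=21] avail[A=41 B=34 C=44 D=21] open={}
Step 5: reserve R3 C 2 -> on_hand[A=41 B=34 C=44 D=21] avail[A=41 B=34 C=42 D=21] open={R3}
Step 6: cancel R3 -> on_hand[A=41 B=34 C=44 D=21] avail[A=41 B=34 C=44 D=21] open={}
Step 7: reserve R4 A 8 -> on_hand[A=41 B=34 C=44 D=21] avail[A=33 B=34 C=44 D=21] open={R4}
Step 8: reserve R5 B 6 -> on_hand[A=41 B=34 C=44 D=21] avail[A=33 B=28 C=44 D=21] open={R4,R5}
Step 9: cancel R5 -> on_hand[A=41 B=34 C=44 D=21] avail[A=33 B=34 C=44 D=21] open={R4}
Step 10: reserve R6 C 5 -> on_hand[A=41 B=34 C=44 D=21] avail[A=33 B=34 C=39 D=21] open={R4,R6}
Step 11: commit R4 -> on_hand[A=33 B=34 C=44 D=21] avail[A=33 B=34 C=39 D=21] open={R6}
Step 12: cancel R6 -> on_hand[A=33 B=34 C=44 D=21] avail[A=33 B=34 C=44 D=21] open={}
Step 13: reserve R7 B 5 -> on_hand[A=33 B=34 C=44 D=21] avail[A=33 B=29 C=44 D=21] open={R7}
Step 14: commit R7 -> on_hand[A=33 B=29 C=44 D=21] avail[A=33 B=29 C=44 D=21] open={}
Step 15: reserve R8 D 9 -> on_hand[A=33 B=29 C=44 D=21] avail[A=33 B=29 C=44 D=12] open={R8}
Step 16: commit R8 -> on_hand[A=33 B=29 C=44 D=12] avail[A=33 B=29 C=44 D=12] open={}
Step 17: reserve R9 A 4 -> on_hand[A=33 B=29 C=44 D=12] avail[A=29 B=29 C=44 D=12] open={R9}
Step 18: reserve R10 B 6 -> on_hand[A=33 B=29 C=44 D=12] avail[A=29 B=23 C=44 D=12] open={R10,R9}
Step 19: commit R9 -> on_hand[A=29 B=29 C=44 D=12] avail[A=29 B=23 C=44 D=12] open={R10}
Step 20: reserve R11 A 5 -> on_hand[A=29 B=29 C=44 D=12] avail[A=24 B=23 C=44 D=12] open={R10,R11}
Open reservations: ['R10', 'R11'] -> 2

Answer: 2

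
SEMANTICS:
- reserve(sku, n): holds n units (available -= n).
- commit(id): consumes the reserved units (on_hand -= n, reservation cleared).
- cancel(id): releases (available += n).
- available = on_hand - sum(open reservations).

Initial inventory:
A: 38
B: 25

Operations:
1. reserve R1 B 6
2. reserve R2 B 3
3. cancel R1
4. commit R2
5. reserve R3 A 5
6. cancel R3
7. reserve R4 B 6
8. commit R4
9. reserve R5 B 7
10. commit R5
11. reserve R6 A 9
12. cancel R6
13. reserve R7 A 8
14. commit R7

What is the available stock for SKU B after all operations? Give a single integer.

Answer: 9

Derivation:
Step 1: reserve R1 B 6 -> on_hand[A=38 B=25] avail[A=38 B=19] open={R1}
Step 2: reserve R2 B 3 -> on_hand[A=38 B=25] avail[A=38 B=16] open={R1,R2}
Step 3: cancel R1 -> on_hand[A=38 B=25] avail[A=38 B=22] open={R2}
Step 4: commit R2 -> on_hand[A=38 B=22] avail[A=38 B=22] open={}
Step 5: reserve R3 A 5 -> on_hand[A=38 B=22] avail[A=33 B=22] open={R3}
Step 6: cancel R3 -> on_hand[A=38 B=22] avail[A=38 B=22] open={}
Step 7: reserve R4 B 6 -> on_hand[A=38 B=22] avail[A=38 B=16] open={R4}
Step 8: commit R4 -> on_hand[A=38 B=16] avail[A=38 B=16] open={}
Step 9: reserve R5 B 7 -> on_hand[A=38 B=16] avail[A=38 B=9] open={R5}
Step 10: commit R5 -> on_hand[A=38 B=9] avail[A=38 B=9] open={}
Step 11: reserve R6 A 9 -> on_hand[A=38 B=9] avail[A=29 B=9] open={R6}
Step 12: cancel R6 -> on_hand[A=38 B=9] avail[A=38 B=9] open={}
Step 13: reserve R7 A 8 -> on_hand[A=38 B=9] avail[A=30 B=9] open={R7}
Step 14: commit R7 -> on_hand[A=30 B=9] avail[A=30 B=9] open={}
Final available[B] = 9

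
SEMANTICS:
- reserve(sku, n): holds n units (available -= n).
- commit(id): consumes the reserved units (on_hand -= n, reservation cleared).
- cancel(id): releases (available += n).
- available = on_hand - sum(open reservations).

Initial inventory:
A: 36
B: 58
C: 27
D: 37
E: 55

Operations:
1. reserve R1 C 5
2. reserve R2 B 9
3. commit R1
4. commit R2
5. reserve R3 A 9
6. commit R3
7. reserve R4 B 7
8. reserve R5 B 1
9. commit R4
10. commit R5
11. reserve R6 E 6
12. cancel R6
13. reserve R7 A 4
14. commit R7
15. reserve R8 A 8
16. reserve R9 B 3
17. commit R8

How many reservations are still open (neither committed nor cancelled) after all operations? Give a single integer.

Answer: 1

Derivation:
Step 1: reserve R1 C 5 -> on_hand[A=36 B=58 C=27 D=37 E=55] avail[A=36 B=58 C=22 D=37 E=55] open={R1}
Step 2: reserve R2 B 9 -> on_hand[A=36 B=58 C=27 D=37 E=55] avail[A=36 B=49 C=22 D=37 E=55] open={R1,R2}
Step 3: commit R1 -> on_hand[A=36 B=58 C=22 D=37 E=55] avail[A=36 B=49 C=22 D=37 E=55] open={R2}
Step 4: commit R2 -> on_hand[A=36 B=49 C=22 D=37 E=55] avail[A=36 B=49 C=22 D=37 E=55] open={}
Step 5: reserve R3 A 9 -> on_hand[A=36 B=49 C=22 D=37 E=55] avail[A=27 B=49 C=22 D=37 E=55] open={R3}
Step 6: commit R3 -> on_hand[A=27 B=49 C=22 D=37 E=55] avail[A=27 B=49 C=22 D=37 E=55] open={}
Step 7: reserve R4 B 7 -> on_hand[A=27 B=49 C=22 D=37 E=55] avail[A=27 B=42 C=22 D=37 E=55] open={R4}
Step 8: reserve R5 B 1 -> on_hand[A=27 B=49 C=22 D=37 E=55] avail[A=27 B=41 C=22 D=37 E=55] open={R4,R5}
Step 9: commit R4 -> on_hand[A=27 B=42 C=22 D=37 E=55] avail[A=27 B=41 C=22 D=37 E=55] open={R5}
Step 10: commit R5 -> on_hand[A=27 B=41 C=22 D=37 E=55] avail[A=27 B=41 C=22 D=37 E=55] open={}
Step 11: reserve R6 E 6 -> on_hand[A=27 B=41 C=22 D=37 E=55] avail[A=27 B=41 C=22 D=37 E=49] open={R6}
Step 12: cancel R6 -> on_hand[A=27 B=41 C=22 D=37 E=55] avail[A=27 B=41 C=22 D=37 E=55] open={}
Step 13: reserve R7 A 4 -> on_hand[A=27 B=41 C=22 D=37 E=55] avail[A=23 B=41 C=22 D=37 E=55] open={R7}
Step 14: commit R7 -> on_hand[A=23 B=41 C=22 D=37 E=55] avail[A=23 B=41 C=22 D=37 E=55] open={}
Step 15: reserve R8 A 8 -> on_hand[A=23 B=41 C=22 D=37 E=55] avail[A=15 B=41 C=22 D=37 E=55] open={R8}
Step 16: reserve R9 B 3 -> on_hand[A=23 B=41 C=22 D=37 E=55] avail[A=15 B=38 C=22 D=37 E=55] open={R8,R9}
Step 17: commit R8 -> on_hand[A=15 B=41 C=22 D=37 E=55] avail[A=15 B=38 C=22 D=37 E=55] open={R9}
Open reservations: ['R9'] -> 1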